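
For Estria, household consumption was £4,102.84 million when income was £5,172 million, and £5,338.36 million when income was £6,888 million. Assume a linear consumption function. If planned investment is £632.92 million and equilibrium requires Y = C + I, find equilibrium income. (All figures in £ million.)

MPC = (5338.36 − 4102.84)/(6888 − 5172) = 1235.52/1716 = 0.72
a = 4102.84 − 0.72(5172) = 379
Equilibrium: Y = 379 + 0.72Y + 632.92
0.28Y = 1011.92, so Y = 1011.92/0.28 = 3614

Y = 3614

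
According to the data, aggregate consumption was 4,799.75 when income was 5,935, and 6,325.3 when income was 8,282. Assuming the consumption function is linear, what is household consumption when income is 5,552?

MPC = (6325.3 − 4799.75)/(8282 − 5935) = 1525.55/2347 = 0.65
a = 4799.75 − 0.65(5935) = 4799.75 − 3857.75 = 942
C = 942 + 0.65(5552) = 942 + 3608.8 = 4550.8

C = 4550.8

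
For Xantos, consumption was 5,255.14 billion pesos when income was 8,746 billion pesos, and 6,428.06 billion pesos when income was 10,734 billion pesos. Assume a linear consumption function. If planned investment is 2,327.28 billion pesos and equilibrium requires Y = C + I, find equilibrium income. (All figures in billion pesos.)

MPC = (6428.06 − 5255.14)/(10734 − 8746) = 1172.92/1988 = 0.59
a = 5255.14 − 0.59(8746) = 95
Equilibrium: Y = 95 + 0.59Y + 2327.28
0.41Y = 2422.28, so Y = 2422.28/0.41 = 5908

Y = 5908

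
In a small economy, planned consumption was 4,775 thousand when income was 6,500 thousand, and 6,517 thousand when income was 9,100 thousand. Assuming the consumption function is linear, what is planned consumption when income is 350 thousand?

C = 654.5

MPC = (6517 − 4775)/(9100 − 6500) = 1742/2600 = 0.67
a = 4775 − 0.67(6500) = 4775 − 4355 = 420
C = 420 + 0.67(350) = 420 + 234.5 = 654.5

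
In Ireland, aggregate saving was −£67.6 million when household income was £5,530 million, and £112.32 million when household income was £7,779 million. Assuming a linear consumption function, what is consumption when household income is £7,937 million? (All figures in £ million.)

C = 7812.04

MPS = ΔS/ΔY = (112.32 − (-67.6))/(7779 − 5530) = 179.92/2249 = 0.08
MPC = 1 − MPS = 0.92
Autonomous saving = -67.6 − 0.08(5530) = -510, so a = 510
C = 510 + 0.92(7937) = 510 + 7302.04 = 7812.04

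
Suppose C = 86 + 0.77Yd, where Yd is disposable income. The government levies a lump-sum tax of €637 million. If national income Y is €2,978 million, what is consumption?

Yd = Y − T = 2978 − 637 = 2341
C = 86 + 0.77(2341) = 86 + 1802.57 = 1888.57

C = 1888.57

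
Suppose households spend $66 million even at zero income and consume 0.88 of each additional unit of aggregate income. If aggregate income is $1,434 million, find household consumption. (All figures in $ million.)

C = 66 + 0.88(1434) = 66 + 1261.92 = 1327.92

C = 1327.92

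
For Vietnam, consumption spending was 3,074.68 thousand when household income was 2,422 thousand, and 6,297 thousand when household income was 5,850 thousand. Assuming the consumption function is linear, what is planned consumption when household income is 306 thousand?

MPC = (6297 − 3074.68)/(5850 − 2422) = 3222.32/3428 = 0.94
a = 3074.68 − 0.94(2422) = 3074.68 − 2276.68 = 798
C = 798 + 0.94(306) = 798 + 287.64 = 1085.64

C = 1085.64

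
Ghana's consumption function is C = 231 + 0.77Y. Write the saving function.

S = Y − C = Y − (231 + 0.77Y) = -231 + (1 − 0.77)Y

S = -231 + 0.23Y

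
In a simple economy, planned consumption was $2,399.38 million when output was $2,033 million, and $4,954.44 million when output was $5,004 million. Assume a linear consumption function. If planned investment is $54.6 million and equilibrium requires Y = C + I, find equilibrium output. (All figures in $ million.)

Y = 5040

MPC = (4954.44 − 2399.38)/(5004 − 2033) = 2555.06/2971 = 0.86
a = 2399.38 − 0.86(2033) = 651
Equilibrium: Y = 651 + 0.86Y + 54.6
0.14Y = 705.6, so Y = 705.6/0.14 = 5040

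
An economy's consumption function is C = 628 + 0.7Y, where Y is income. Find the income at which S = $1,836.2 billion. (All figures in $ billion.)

Y = 8214

S = Y − C = -628 + 0.3Y
-628 + 0.3Y = 1836.2, so 0.3Y = 2464.2 and Y = 8214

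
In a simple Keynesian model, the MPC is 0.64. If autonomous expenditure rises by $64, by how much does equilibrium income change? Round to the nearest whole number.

ΔY ≈ 178

The multiplier is 1/(1 − MPC) = 1/0.36.
ΔY = 64/0.36 = 177.78 ≈ 178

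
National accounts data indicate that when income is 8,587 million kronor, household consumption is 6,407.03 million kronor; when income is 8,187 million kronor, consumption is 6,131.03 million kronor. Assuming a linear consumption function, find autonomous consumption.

a = 482

MPC = ΔC/ΔY = (6407.03 − 6131.03)/(8587 − 8187) = 276/400 = 0.69
a = C − MPC·Y = 6131.03 − 0.69(8187) = 6131.03 − 5649.03 = 482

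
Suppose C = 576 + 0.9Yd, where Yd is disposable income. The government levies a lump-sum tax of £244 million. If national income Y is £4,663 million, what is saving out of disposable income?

S = -134.1

Yd = Y − T = 4663 − 244 = 4419
C = 576 + 0.9(4419) = 576 + 3977.1 = 4553.1
S = Yd − C = 4419 − 4553.1 = -134.1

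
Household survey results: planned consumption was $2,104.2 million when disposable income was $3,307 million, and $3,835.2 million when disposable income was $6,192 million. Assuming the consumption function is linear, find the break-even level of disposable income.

MPC = (3835.2 − 2104.2)/(6192 − 3307) = 1731/2885 = 0.6
a = 2104.2 − 0.6(3307) = 2104.2 − 1984.2 = 120
Break-even: Y = a/(1−MPC) = 120/0.4 = 300

Y = 300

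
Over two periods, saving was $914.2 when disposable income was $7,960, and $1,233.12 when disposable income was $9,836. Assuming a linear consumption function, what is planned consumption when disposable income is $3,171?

C = 3070.93

MPS = ΔS/ΔY = (1233.12 − 914.2)/(9836 − 7960) = 318.92/1876 = 0.17
MPC = 1 − MPS = 0.83
Autonomous saving = 914.2 − 0.17(7960) = -439, so a = 439
C = 439 + 0.83(3171) = 439 + 2631.93 = 3070.93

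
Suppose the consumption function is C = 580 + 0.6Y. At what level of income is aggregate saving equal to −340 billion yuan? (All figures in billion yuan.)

Y = 600

S = Y − C = -580 + 0.4Y
-580 + 0.4Y = -340, so 0.4Y = 240 and Y = 600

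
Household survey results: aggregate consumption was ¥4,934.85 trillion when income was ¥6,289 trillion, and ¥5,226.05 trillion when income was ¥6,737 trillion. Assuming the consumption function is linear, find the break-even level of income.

MPC = (5226.05 − 4934.85)/(6737 − 6289) = 291.2/448 = 0.65
a = 4934.85 − 0.65(6289) = 4934.85 − 4087.85 = 847
Break-even: Y = a/(1−MPC) = 847/0.35 = 2420

Y = 2420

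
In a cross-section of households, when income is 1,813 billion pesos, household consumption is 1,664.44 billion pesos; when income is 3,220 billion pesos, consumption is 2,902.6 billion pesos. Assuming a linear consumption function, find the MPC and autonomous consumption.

MPC = 0.88; a = 69

MPC = ΔC/ΔY = (2902.6 − 1664.44)/(3220 − 1813) = 1238.16/1407 = 0.88
a = C − MPC·Y = 1664.44 − 0.88(1813) = 1664.44 − 1595.44 = 69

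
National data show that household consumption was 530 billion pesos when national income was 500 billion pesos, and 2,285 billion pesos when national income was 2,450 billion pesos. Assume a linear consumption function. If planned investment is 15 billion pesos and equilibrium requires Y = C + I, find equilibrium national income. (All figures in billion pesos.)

MPC = (2285 − 530)/(2450 − 500) = 1755/1950 = 0.9
a = 530 − 0.9(500) = 80
Equilibrium: Y = 80 + 0.9Y + 15
0.1Y = 95, so Y = 95/0.1 = 950

Y = 950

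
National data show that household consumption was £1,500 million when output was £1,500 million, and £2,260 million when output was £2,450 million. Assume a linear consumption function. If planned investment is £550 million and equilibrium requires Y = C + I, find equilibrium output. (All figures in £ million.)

MPC = (2260 − 1500)/(2450 − 1500) = 760/950 = 0.8
a = 1500 − 0.8(1500) = 300
Equilibrium: Y = 300 + 0.8Y + 550
0.2Y = 850, so Y = 850/0.2 = 4250

Y = 4250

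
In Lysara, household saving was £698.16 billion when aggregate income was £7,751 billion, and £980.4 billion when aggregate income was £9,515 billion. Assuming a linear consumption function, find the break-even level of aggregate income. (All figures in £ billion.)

MPS = ΔS/ΔY = (980.4 − 698.16)/(9515 − 7751) = 282.24/1764 = 0.16
MPC = 1 − MPS = 0.84
From S(7751) = 698.16: −a + 0.16(7751) = 698.16, so a = 1240.16 − 698.16 = 542
Break-even (S = 0): Y = a/MPS = 542/0.16 = 3387.5

Y = 3387.5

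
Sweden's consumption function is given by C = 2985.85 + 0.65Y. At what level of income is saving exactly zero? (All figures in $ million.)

Y = 8531

At break-even, C = Y: 2985.85 + 0.65Y = Y
0.35Y = 2985.85, so Y = 2985.85/0.35 = 8531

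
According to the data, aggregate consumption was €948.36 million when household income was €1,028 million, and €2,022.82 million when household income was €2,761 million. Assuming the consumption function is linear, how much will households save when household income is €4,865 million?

S = 1537.7

MPC = (2022.82 − 948.36)/(2761 − 1028) = 1074.46/1733 = 0.62
a = 948.36 − 0.62(1028) = 948.36 − 637.36 = 311
C = 311 + 0.62(4865) = 3327.3
S = 4865 − 3327.3 = 1537.7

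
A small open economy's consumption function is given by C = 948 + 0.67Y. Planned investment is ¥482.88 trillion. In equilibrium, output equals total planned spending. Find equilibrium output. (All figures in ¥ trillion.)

Y = C + I = 948 + 0.67Y + 482.88
Y − 0.67Y = 1430.88
0.33Y = 1430.88, so Y = 1430.88/0.33 = 4336

Y = 4336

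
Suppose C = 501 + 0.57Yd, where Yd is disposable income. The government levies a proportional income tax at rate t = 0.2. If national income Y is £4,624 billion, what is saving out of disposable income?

Yd = (1 − 0.2)(4624) = 0.8(4624) = 3699.2
C = 501 + 0.57(3699.2) = 501 + 2108.544 = 2609.544
S = Yd − C = 3699.2 − 2609.544 = 1089.656

S = 1089.656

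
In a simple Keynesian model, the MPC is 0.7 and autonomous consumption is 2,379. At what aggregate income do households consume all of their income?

At break-even, C = Y: 2379 + 0.7Y = Y
0.3Y = 2379, so Y = 2379/0.3 = 7930

Y = 7930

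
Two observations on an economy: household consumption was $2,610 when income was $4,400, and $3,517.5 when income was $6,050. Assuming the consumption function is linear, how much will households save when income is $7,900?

MPC = (3517.5 − 2610)/(6050 − 4400) = 907.5/1650 = 0.55
a = 2610 − 0.55(4400) = 2610 − 2420 = 190
C = 190 + 0.55(7900) = 4535
S = 7900 − 4535 = 3365

S = 3365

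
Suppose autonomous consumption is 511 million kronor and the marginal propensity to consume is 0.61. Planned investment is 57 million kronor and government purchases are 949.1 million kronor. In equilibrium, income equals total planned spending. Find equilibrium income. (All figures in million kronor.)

Y = C + I + G = 511 + 0.61Y + 57 + 949.1
Y − 0.61Y = 1517.1
0.39Y = 1517.1, so Y = 1517.1/0.39 = 3890

Y = 3890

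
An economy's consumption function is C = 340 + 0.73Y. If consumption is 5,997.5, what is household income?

340 + 0.73Y = 5997.5
0.73Y = 5657.5, so Y = 5657.5/0.73 = 7750

Y = 7750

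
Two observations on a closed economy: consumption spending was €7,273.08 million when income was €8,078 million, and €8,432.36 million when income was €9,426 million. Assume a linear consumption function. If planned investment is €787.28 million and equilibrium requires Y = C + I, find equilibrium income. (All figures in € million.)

MPC = (8432.36 − 7273.08)/(9426 − 8078) = 1159.28/1348 = 0.86
a = 7273.08 − 0.86(8078) = 326
Equilibrium: Y = 326 + 0.86Y + 787.28
0.14Y = 1113.28, so Y = 1113.28/0.14 = 7952

Y = 7952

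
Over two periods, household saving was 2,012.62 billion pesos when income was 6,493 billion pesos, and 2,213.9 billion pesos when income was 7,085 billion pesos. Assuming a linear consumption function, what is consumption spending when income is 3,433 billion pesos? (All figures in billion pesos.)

C = 2460.78

MPS = ΔS/ΔY = (2213.9 − 2012.62)/(7085 − 6493) = 201.28/592 = 0.34
MPC = 1 − MPS = 0.66
Autonomous saving = 2012.62 − 0.34(6493) = -195, so a = 195
C = 195 + 0.66(3433) = 195 + 2265.78 = 2460.78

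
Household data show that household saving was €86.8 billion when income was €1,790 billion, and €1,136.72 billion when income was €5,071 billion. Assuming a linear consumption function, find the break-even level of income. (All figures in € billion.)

MPS = ΔS/ΔY = (1136.72 − 86.8)/(5071 − 1790) = 1049.92/3281 = 0.32
MPC = 1 − MPS = 0.68
From S(1790) = 86.8: −a + 0.32(1790) = 86.8, so a = 572.8 − 86.8 = 486
Break-even (S = 0): Y = a/MPS = 486/0.32 = 1518.75

Y = 1518.75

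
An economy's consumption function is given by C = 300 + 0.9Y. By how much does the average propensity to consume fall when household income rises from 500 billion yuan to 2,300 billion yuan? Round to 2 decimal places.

At Y = 500: C = 300 + 0.9(500) = 750, APC = 750/500 = 1.500
At Y = 2300: C = 2370, APC = 2370/2300 = 1.030
Fall in APC = 1.500 − 1.030 = 0.47

ΔAPC = 0.47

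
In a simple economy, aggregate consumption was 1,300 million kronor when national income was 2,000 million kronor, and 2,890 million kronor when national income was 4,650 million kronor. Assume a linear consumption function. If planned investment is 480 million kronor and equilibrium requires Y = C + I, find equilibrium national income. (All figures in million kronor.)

Y = 1450

MPC = (2890 − 1300)/(4650 − 2000) = 1590/2650 = 0.6
a = 1300 − 0.6(2000) = 100
Equilibrium: Y = 100 + 0.6Y + 480
0.4Y = 580, so Y = 580/0.4 = 1450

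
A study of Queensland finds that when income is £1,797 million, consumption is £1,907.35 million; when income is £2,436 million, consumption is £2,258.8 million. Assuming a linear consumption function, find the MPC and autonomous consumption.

MPC = ΔC/ΔY = (2258.8 − 1907.35)/(2436 − 1797) = 351.45/639 = 0.55
a = C − MPC·Y = 1907.35 − 0.55(1797) = 1907.35 − 988.35 = 919

MPC = 0.55; a = 919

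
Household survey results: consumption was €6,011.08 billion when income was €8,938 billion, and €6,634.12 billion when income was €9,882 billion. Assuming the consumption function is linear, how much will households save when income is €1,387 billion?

S = 359.58

MPC = (6634.12 − 6011.08)/(9882 − 8938) = 623.04/944 = 0.66
a = 6011.08 − 0.66(8938) = 6011.08 − 5899.08 = 112
C = 112 + 0.66(1387) = 1027.42
S = 1387 − 1027.42 = 359.58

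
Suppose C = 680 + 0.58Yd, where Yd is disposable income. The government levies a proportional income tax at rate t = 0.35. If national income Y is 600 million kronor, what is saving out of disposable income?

Yd = (1 − 0.35)(600) = 0.65(600) = 390
C = 680 + 0.58(390) = 680 + 226.2 = 906.2
S = Yd − C = 390 − 906.2 = -516.2

S = -516.2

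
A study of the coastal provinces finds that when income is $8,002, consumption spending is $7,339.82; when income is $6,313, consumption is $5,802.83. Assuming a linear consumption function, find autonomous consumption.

MPC = ΔC/ΔY = (7339.82 − 5802.83)/(8002 − 6313) = 1536.99/1689 = 0.91
a = C − MPC·Y = 5802.83 − 0.91(6313) = 5802.83 − 5744.83 = 58

a = 58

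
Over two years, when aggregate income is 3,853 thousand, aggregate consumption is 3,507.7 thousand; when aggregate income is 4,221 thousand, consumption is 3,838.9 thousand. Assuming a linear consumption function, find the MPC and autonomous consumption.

MPC = 0.9; a = 40

MPC = ΔC/ΔY = (3838.9 − 3507.7)/(4221 − 3853) = 331.2/368 = 0.9
a = C − MPC·Y = 3507.7 − 0.9(3853) = 3507.7 − 3467.7 = 40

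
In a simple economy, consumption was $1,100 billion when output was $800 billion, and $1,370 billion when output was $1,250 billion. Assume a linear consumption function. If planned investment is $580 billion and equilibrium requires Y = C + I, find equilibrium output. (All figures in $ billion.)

MPC = (1370 − 1100)/(1250 − 800) = 270/450 = 0.6
a = 1100 − 0.6(800) = 620
Equilibrium: Y = 620 + 0.6Y + 580
0.4Y = 1200, so Y = 1200/0.4 = 3000

Y = 3000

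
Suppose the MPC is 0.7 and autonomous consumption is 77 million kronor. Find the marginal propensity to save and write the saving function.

MPS = 1 − MPC = 1 − 0.7 = 0.3
S = Y − C = -77 + 0.3Y

MPS = 0.3; S = -77 + 0.3Y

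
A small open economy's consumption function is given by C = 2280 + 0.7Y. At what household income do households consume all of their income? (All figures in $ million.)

At break-even, C = Y: 2280 + 0.7Y = Y
0.3Y = 2280, so Y = 2280/0.3 = 7600

Y = 7600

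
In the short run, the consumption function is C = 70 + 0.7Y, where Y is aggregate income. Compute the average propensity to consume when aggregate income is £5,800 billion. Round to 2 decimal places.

APC = 0.71

C = 70 + 0.7(5800) = 4130
APC = C/Y = 4130/5800 = 0.71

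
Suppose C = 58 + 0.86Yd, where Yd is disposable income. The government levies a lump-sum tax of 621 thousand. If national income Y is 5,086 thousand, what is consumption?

Yd = Y − T = 5086 − 621 = 4465
C = 58 + 0.86(4465) = 58 + 3839.9 = 3897.9

C = 3897.9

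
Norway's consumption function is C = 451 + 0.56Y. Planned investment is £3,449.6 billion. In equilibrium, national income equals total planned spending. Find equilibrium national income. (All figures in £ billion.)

Y = C + I = 451 + 0.56Y + 3449.6
Y − 0.56Y = 3900.6
0.44Y = 3900.6, so Y = 3900.6/0.44 = 8865

Y = 8865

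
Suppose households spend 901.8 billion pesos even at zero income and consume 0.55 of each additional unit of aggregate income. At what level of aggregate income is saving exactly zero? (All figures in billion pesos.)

Y = 2004

At break-even, C = Y: 901.8 + 0.55Y = Y
0.45Y = 901.8, so Y = 901.8/0.45 = 2004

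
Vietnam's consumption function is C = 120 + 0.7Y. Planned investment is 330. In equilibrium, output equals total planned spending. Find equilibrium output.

Y = C + I = 120 + 0.7Y + 330
Y − 0.7Y = 450
0.3Y = 450, so Y = 450/0.3 = 1500

Y = 1500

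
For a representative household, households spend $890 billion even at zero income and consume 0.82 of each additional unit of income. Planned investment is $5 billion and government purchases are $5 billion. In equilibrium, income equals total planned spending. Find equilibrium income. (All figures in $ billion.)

Y = C + I + G = 890 + 0.82Y + 5 + 5
Y − 0.82Y = 900
0.18Y = 900, so Y = 900/0.18 = 5000

Y = 5000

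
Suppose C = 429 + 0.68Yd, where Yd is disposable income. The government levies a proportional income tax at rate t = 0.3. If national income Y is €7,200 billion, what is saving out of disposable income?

Yd = (1 − 0.3)(7200) = 0.7(7200) = 5040
C = 429 + 0.68(5040) = 429 + 3427.2 = 3856.2
S = Yd − C = 5040 − 3856.2 = 1183.8

S = 1183.8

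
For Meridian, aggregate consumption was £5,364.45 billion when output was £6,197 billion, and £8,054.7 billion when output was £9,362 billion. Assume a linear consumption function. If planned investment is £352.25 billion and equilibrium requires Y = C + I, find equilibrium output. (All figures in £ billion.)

MPC = (8054.7 − 5364.45)/(9362 − 6197) = 2690.25/3165 = 0.85
a = 5364.45 − 0.85(6197) = 97
Equilibrium: Y = 97 + 0.85Y + 352.25
0.15Y = 449.25, so Y = 449.25/0.15 = 2995

Y = 2995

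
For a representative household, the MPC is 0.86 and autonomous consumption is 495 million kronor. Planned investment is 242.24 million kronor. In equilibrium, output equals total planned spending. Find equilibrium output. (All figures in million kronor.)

Y = 5266

Y = C + I = 495 + 0.86Y + 242.24
Y − 0.86Y = 737.24
0.14Y = 737.24, so Y = 737.24/0.14 = 5266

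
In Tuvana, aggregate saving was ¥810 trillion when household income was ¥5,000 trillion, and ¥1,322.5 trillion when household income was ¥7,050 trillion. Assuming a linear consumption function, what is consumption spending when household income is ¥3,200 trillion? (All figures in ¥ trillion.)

C = 2840

MPS = ΔS/ΔY = (1322.5 − 810)/(7050 − 5000) = 512.5/2050 = 0.25
MPC = 1 − MPS = 0.75
Autonomous saving = 810 − 0.25(5000) = -440, so a = 440
C = 440 + 0.75(3200) = 440 + 2400 = 2840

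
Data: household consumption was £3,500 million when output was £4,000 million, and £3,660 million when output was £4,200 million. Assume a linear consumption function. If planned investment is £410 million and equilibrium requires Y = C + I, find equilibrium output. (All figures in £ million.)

Y = 3550

MPC = (3660 − 3500)/(4200 − 4000) = 160/200 = 0.8
a = 3500 − 0.8(4000) = 300
Equilibrium: Y = 300 + 0.8Y + 410
0.2Y = 710, so Y = 710/0.2 = 3550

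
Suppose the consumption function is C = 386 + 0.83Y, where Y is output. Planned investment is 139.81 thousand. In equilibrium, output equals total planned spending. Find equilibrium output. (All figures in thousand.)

Y = 3093

Y = C + I = 386 + 0.83Y + 139.81
Y − 0.83Y = 525.81
0.17Y = 525.81, so Y = 525.81/0.17 = 3093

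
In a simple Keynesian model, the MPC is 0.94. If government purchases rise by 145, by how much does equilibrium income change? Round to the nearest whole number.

The multiplier is 1/(1 − MPC) = 1/0.06.
ΔY = 145/0.06 = 2416.67 ≈ 2417

ΔY ≈ 2417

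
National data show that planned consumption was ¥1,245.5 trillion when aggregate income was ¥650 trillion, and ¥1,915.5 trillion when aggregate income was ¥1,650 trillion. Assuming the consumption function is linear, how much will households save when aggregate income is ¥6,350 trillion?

MPC = (1915.5 − 1245.5)/(1650 − 650) = 670/1000 = 0.67
a = 1245.5 − 0.67(650) = 1245.5 − 435.5 = 810
C = 810 + 0.67(6350) = 5064.5
S = 6350 − 5064.5 = 1285.5

S = 1285.5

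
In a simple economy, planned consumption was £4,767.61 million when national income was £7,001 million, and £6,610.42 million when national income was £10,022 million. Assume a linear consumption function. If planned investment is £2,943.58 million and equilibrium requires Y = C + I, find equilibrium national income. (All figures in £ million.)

Y = 8822

MPC = (6610.42 − 4767.61)/(10022 − 7001) = 1842.81/3021 = 0.61
a = 4767.61 − 0.61(7001) = 497
Equilibrium: Y = 497 + 0.61Y + 2943.58
0.39Y = 3440.58, so Y = 3440.58/0.39 = 8822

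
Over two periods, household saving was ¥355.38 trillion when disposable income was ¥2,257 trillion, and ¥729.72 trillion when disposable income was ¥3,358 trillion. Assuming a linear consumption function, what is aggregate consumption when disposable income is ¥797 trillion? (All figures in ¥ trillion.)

C = 938.02

MPS = ΔS/ΔY = (729.72 − 355.38)/(3358 − 2257) = 374.34/1101 = 0.34
MPC = 1 − MPS = 0.66
Autonomous saving = 355.38 − 0.34(2257) = -412, so a = 412
C = 412 + 0.66(797) = 412 + 526.02 = 938.02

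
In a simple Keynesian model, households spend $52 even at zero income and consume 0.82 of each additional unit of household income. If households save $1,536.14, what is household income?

Y = 8823

S = Y − C = -52 + 0.18Y
-52 + 0.18Y = 1536.14, so 0.18Y = 1588.14 and Y = 8823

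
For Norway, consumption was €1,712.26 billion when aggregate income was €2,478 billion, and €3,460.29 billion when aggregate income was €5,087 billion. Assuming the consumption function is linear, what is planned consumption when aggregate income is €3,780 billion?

MPC = (3460.29 − 1712.26)/(5087 − 2478) = 1748.03/2609 = 0.67
a = 1712.26 − 0.67(2478) = 1712.26 − 1660.26 = 52
C = 52 + 0.67(3780) = 52 + 2532.6 = 2584.6

C = 2584.6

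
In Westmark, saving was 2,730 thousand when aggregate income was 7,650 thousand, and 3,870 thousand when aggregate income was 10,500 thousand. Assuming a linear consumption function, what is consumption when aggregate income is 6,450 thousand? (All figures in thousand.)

C = 4200

MPS = ΔS/ΔY = (3870 − 2730)/(10500 − 7650) = 1140/2850 = 0.4
MPC = 1 − MPS = 0.6
Autonomous saving = 2730 − 0.4(7650) = -330, so a = 330
C = 330 + 0.6(6450) = 330 + 3870 = 4200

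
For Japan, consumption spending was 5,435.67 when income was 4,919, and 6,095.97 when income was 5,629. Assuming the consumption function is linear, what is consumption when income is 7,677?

C = 8000.61

MPC = (6095.97 − 5435.67)/(5629 − 4919) = 660.3/710 = 0.93
a = 5435.67 − 0.93(4919) = 5435.67 − 4574.67 = 861
C = 861 + 0.93(7677) = 861 + 7139.61 = 8000.61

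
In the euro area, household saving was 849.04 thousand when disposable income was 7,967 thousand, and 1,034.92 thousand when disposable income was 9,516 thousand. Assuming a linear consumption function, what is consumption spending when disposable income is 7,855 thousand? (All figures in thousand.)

MPS = ΔS/ΔY = (1034.92 − 849.04)/(9516 − 7967) = 185.88/1549 = 0.12
MPC = 1 − MPS = 0.88
Autonomous saving = 849.04 − 0.12(7967) = -107, so a = 107
C = 107 + 0.88(7855) = 107 + 6912.4 = 7019.4

C = 7019.4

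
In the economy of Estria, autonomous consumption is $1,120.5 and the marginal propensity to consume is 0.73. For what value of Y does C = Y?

Y = 4150

At break-even, C = Y: 1120.5 + 0.73Y = Y
0.27Y = 1120.5, so Y = 1120.5/0.27 = 4150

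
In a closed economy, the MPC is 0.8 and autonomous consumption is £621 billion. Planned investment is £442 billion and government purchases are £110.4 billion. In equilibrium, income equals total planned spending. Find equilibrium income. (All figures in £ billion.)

Y = C + I + G = 621 + 0.8Y + 442 + 110.4
Y − 0.8Y = 1173.4
0.2Y = 1173.4, so Y = 1173.4/0.2 = 5867

Y = 5867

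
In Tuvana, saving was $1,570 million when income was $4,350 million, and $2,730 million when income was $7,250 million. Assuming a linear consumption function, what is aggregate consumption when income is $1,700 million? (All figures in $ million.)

C = 1190

MPS = ΔS/ΔY = (2730 − 1570)/(7250 − 4350) = 1160/2900 = 0.4
MPC = 1 − MPS = 0.6
Autonomous saving = 1570 − 0.4(4350) = -170, so a = 170
C = 170 + 0.6(1700) = 170 + 1020 = 1190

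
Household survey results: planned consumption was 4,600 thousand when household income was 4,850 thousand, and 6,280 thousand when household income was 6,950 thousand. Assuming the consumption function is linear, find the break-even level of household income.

MPC = (6280 − 4600)/(6950 − 4850) = 1680/2100 = 0.8
a = 4600 − 0.8(4850) = 4600 − 3880 = 720
Break-even: Y = a/(1−MPC) = 720/0.2 = 3600

Y = 3600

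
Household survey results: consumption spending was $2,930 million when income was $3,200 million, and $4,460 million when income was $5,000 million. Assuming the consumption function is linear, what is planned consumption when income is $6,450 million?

C = 5692.5

MPC = (4460 − 2930)/(5000 − 3200) = 1530/1800 = 0.85
a = 2930 − 0.85(3200) = 2930 − 2720 = 210
C = 210 + 0.85(6450) = 210 + 5482.5 = 5692.5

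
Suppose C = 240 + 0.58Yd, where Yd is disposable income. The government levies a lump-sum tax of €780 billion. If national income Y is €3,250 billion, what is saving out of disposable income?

S = 797.4

Yd = Y − T = 3250 − 780 = 2470
C = 240 + 0.58(2470) = 240 + 1432.6 = 1672.6
S = Yd − C = 2470 − 1672.6 = 797.4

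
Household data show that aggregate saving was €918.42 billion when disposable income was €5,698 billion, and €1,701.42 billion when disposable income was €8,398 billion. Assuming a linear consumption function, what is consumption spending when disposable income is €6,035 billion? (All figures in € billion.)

MPS = ΔS/ΔY = (1701.42 − 918.42)/(8398 − 5698) = 783/2700 = 0.29
MPC = 1 − MPS = 0.71
Autonomous saving = 918.42 − 0.29(5698) = -734, so a = 734
C = 734 + 0.71(6035) = 734 + 4284.85 = 5018.85

C = 5018.85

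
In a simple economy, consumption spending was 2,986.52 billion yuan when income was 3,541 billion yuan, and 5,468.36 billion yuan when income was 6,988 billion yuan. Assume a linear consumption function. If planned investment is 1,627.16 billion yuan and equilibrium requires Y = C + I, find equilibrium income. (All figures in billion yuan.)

Y = 7372

MPC = (5468.36 − 2986.52)/(6988 − 3541) = 2481.84/3447 = 0.72
a = 2986.52 − 0.72(3541) = 437
Equilibrium: Y = 437 + 0.72Y + 1627.16
0.28Y = 2064.16, so Y = 2064.16/0.28 = 7372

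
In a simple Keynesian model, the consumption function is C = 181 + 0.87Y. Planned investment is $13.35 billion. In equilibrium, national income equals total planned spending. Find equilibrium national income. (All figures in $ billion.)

Y = 1495

Y = C + I = 181 + 0.87Y + 13.35
Y − 0.87Y = 194.35
0.13Y = 194.35, so Y = 194.35/0.13 = 1495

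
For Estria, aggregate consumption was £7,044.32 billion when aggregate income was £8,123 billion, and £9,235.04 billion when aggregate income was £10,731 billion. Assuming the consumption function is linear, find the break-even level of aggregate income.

MPC = (9235.04 − 7044.32)/(10731 − 8123) = 2190.72/2608 = 0.84
a = 7044.32 − 0.84(8123) = 7044.32 − 6823.32 = 221
Break-even: Y = a/(1−MPC) = 221/0.16 = 1381.25

Y = 1381.25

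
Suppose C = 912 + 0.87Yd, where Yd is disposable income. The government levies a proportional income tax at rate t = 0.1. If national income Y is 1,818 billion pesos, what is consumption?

Yd = (1 − 0.1)(1818) = 0.9(1818) = 1636.2
C = 912 + 0.87(1636.2) = 912 + 1423.494 = 2335.494

C = 2335.494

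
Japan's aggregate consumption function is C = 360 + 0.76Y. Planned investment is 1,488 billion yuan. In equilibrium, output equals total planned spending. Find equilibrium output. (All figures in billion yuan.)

Y = 7700

Y = C + I = 360 + 0.76Y + 1488
Y − 0.76Y = 1848
0.24Y = 1848, so Y = 1848/0.24 = 7700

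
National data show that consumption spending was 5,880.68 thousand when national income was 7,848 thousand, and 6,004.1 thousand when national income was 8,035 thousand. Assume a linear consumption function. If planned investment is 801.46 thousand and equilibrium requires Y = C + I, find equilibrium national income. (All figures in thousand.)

Y = 4419

MPC = (6004.1 − 5880.68)/(8035 − 7848) = 123.42/187 = 0.66
a = 5880.68 − 0.66(7848) = 701
Equilibrium: Y = 701 + 0.66Y + 801.46
0.34Y = 1502.46, so Y = 1502.46/0.34 = 4419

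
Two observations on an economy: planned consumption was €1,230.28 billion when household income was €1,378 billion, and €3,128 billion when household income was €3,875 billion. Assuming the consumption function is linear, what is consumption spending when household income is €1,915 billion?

C = 1638.4

MPC = (3128 − 1230.28)/(3875 − 1378) = 1897.72/2497 = 0.76
a = 1230.28 − 0.76(1378) = 1230.28 − 1047.28 = 183
C = 183 + 0.76(1915) = 183 + 1455.4 = 1638.4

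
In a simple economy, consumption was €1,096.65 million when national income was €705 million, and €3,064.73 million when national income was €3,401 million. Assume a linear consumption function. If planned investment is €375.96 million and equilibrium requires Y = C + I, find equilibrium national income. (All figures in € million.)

MPC = (3064.73 − 1096.65)/(3401 − 705) = 1968.08/2696 = 0.73
a = 1096.65 − 0.73(705) = 582
Equilibrium: Y = 582 + 0.73Y + 375.96
0.27Y = 957.96, so Y = 957.96/0.27 = 3548

Y = 3548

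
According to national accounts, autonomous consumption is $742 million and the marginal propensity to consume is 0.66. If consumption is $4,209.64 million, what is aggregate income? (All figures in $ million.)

742 + 0.66Y = 4209.64
0.66Y = 3467.64, so Y = 3467.64/0.66 = 5254

Y = 5254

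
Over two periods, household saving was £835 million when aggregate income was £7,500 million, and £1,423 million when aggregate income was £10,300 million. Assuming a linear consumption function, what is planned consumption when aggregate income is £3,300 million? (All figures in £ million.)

C = 3347

MPS = ΔS/ΔY = (1423 − 835)/(10300 − 7500) = 588/2800 = 0.21
MPC = 1 − MPS = 0.79
Autonomous saving = 835 − 0.21(7500) = -740, so a = 740
C = 740 + 0.79(3300) = 740 + 2607 = 3347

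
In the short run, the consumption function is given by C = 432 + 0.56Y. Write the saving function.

S = Y − C = Y − (432 + 0.56Y) = -432 + (1 − 0.56)Y

S = -432 + 0.44Y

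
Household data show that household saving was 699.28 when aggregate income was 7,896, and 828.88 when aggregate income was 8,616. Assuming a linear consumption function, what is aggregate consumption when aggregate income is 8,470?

C = 7667.4

MPS = ΔS/ΔY = (828.88 − 699.28)/(8616 − 7896) = 129.6/720 = 0.18
MPC = 1 − MPS = 0.82
Autonomous saving = 699.28 − 0.18(7896) = -722, so a = 722
C = 722 + 0.82(8470) = 722 + 6945.4 = 7667.4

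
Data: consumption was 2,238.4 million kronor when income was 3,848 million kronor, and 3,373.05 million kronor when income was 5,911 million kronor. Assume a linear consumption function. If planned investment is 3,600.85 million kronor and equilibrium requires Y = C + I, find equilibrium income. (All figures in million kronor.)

Y = 8273

MPC = (3373.05 − 2238.4)/(5911 − 3848) = 1134.65/2063 = 0.55
a = 2238.4 − 0.55(3848) = 122
Equilibrium: Y = 122 + 0.55Y + 3600.85
0.45Y = 3722.85, so Y = 3722.85/0.45 = 8273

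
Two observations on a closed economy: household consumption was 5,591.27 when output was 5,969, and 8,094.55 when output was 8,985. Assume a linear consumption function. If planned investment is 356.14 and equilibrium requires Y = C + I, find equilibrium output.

Y = 5842

MPC = (8094.55 − 5591.27)/(8985 − 5969) = 2503.28/3016 = 0.83
a = 5591.27 − 0.83(5969) = 637
Equilibrium: Y = 637 + 0.83Y + 356.14
0.17Y = 993.14, so Y = 993.14/0.17 = 5842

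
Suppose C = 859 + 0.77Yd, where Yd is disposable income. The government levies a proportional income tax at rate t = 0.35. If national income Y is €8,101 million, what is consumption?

C = 4913.5505

Yd = (1 − 0.35)(8101) = 0.65(8101) = 5265.65
C = 859 + 0.77(5265.65) = 859 + 4054.5505 = 4913.5505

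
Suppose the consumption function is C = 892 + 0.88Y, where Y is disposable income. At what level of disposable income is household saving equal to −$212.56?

Y = 5662

S = Y − C = -892 + 0.12Y
-892 + 0.12Y = -212.56, so 0.12Y = 679.44 and Y = 5662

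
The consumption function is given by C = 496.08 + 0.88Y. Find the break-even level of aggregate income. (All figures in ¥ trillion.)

Y = 4134

At break-even, C = Y: 496.08 + 0.88Y = Y
0.12Y = 496.08, so Y = 496.08/0.12 = 4134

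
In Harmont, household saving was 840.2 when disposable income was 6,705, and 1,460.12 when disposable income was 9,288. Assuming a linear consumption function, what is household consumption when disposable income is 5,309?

MPS = ΔS/ΔY = (1460.12 − 840.2)/(9288 − 6705) = 619.92/2583 = 0.24
MPC = 1 − MPS = 0.76
Autonomous saving = 840.2 − 0.24(6705) = -769, so a = 769
C = 769 + 0.76(5309) = 769 + 4034.84 = 4803.84

C = 4803.84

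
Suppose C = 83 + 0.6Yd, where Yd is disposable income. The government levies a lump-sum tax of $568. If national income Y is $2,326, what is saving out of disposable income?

Yd = Y − T = 2326 − 568 = 1758
C = 83 + 0.6(1758) = 83 + 1054.8 = 1137.8
S = Yd − C = 1758 − 1137.8 = 620.2

S = 620.2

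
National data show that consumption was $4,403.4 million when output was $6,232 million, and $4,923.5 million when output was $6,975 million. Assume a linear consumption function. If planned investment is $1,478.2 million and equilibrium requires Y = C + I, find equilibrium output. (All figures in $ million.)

Y = 5064

MPC = (4923.5 − 4403.4)/(6975 − 6232) = 520.1/743 = 0.7
a = 4403.4 − 0.7(6232) = 41
Equilibrium: Y = 41 + 0.7Y + 1478.2
0.3Y = 1519.2, so Y = 1519.2/0.3 = 5064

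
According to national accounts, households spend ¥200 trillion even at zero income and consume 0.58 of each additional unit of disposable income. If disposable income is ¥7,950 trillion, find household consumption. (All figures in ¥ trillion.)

C = 200 + 0.58(7950) = 200 + 4611 = 4811

C = 4811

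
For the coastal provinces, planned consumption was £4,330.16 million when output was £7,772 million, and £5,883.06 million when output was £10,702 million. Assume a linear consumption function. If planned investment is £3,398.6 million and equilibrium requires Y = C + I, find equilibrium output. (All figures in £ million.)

Y = 7680

MPC = (5883.06 − 4330.16)/(10702 − 7772) = 1552.9/2930 = 0.53
a = 4330.16 − 0.53(7772) = 211
Equilibrium: Y = 211 + 0.53Y + 3398.6
0.47Y = 3609.6, so Y = 3609.6/0.47 = 7680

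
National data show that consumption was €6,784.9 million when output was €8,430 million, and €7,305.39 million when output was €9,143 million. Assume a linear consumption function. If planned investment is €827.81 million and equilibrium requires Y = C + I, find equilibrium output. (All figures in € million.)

Y = 5403

MPC = (7305.39 − 6784.9)/(9143 − 8430) = 520.49/713 = 0.73
a = 6784.9 − 0.73(8430) = 631
Equilibrium: Y = 631 + 0.73Y + 827.81
0.27Y = 1458.81, so Y = 1458.81/0.27 = 5403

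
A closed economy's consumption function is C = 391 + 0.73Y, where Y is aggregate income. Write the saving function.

S = Y − C = Y − (391 + 0.73Y) = -391 + (1 − 0.73)Y

S = -391 + 0.27Y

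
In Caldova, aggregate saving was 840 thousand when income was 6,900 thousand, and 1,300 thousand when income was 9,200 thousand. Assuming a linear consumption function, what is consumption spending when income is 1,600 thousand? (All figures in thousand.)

MPS = ΔS/ΔY = (1300 − 840)/(9200 − 6900) = 460/2300 = 0.2
MPC = 1 − MPS = 0.8
Autonomous saving = 840 − 0.2(6900) = -540, so a = 540
C = 540 + 0.8(1600) = 540 + 1280 = 1820

C = 1820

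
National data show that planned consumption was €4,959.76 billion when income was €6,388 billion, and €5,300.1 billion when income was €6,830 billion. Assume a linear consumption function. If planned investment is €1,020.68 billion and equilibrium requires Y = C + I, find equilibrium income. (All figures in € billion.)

Y = 4616

MPC = (5300.1 − 4959.76)/(6830 − 6388) = 340.34/442 = 0.77
a = 4959.76 − 0.77(6388) = 41
Equilibrium: Y = 41 + 0.77Y + 1020.68
0.23Y = 1061.68, so Y = 1061.68/0.23 = 4616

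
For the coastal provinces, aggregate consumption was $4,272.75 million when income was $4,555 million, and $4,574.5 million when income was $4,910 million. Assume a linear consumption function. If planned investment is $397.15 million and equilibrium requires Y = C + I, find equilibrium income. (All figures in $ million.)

Y = 5321

MPC = (4574.5 − 4272.75)/(4910 − 4555) = 301.75/355 = 0.85
a = 4272.75 − 0.85(4555) = 401
Equilibrium: Y = 401 + 0.85Y + 397.15
0.15Y = 798.15, so Y = 798.15/0.15 = 5321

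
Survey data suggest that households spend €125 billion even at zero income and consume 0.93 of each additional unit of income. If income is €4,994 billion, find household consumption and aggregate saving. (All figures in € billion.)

C = 125 + 0.93(4994) = 125 + 4644.42 = 4769.42
S = Y − C = 4994 − 4769.42 = 224.58

C = 4769.42; S = 224.58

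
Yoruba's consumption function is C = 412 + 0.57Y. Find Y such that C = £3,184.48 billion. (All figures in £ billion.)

412 + 0.57Y = 3184.48
0.57Y = 2772.48, so Y = 2772.48/0.57 = 4864

Y = 4864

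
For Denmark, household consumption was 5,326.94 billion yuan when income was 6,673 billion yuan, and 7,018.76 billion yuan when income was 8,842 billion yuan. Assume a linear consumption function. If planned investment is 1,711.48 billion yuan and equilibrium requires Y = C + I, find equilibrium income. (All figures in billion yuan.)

Y = 8334

MPC = (7018.76 − 5326.94)/(8842 − 6673) = 1691.82/2169 = 0.78
a = 5326.94 − 0.78(6673) = 122
Equilibrium: Y = 122 + 0.78Y + 1711.48
0.22Y = 1833.48, so Y = 1833.48/0.22 = 8334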